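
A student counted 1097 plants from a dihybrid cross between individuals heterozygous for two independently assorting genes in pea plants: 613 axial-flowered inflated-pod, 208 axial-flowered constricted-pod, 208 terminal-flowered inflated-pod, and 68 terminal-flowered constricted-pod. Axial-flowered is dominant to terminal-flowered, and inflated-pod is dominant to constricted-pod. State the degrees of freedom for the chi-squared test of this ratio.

3

A dihybrid F₂ with independent assortment and complete dominance at both loci gives a 9:3:3:1 phenotypic ratio.
A goodness-of-fit test with 4 phenotype classes has df = 4 − 1 = 3.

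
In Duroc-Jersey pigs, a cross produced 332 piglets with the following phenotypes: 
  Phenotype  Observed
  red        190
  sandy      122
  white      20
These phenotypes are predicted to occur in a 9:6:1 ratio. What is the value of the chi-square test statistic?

0.134

Under the 9:6:1 hypothesis (Σ ratio = 16, N = 332):
  red: 332 × 9/16 = 186.75
  sandy: 332 × 6/16 = 124.5
  white: 332 × 1/16 = 20.75
χ² = Σ (O − E)² / E
  red: (190 − 186.75)² / 186.75 = 0.0566
  sandy: (122 − 124.5)² / 124.5 = 0.0502
  white: (20 − 20.75)² / 20.75 = 0.0271
χ² = 0.0566 + 0.0502 + 0.0271 = 0.1339 ≈ 0.134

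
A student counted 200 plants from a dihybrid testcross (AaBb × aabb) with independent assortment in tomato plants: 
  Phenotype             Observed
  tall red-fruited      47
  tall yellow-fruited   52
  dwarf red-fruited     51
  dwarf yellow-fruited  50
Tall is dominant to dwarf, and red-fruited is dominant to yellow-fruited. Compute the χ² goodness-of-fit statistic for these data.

A dihybrid testcross with independent assortment gives a 1:1:1:1 ratio.
Under the 1:1:1:1 hypothesis (Σ ratio = 4, N = 200):
  tall red-fruited: 200 × 1/4 = 50
  tall yellow-fruited: 200 × 1/4 = 50
  dwarf red-fruited: 200 × 1/4 = 50
  dwarf yellow-fruited: 200 × 1/4 = 50
χ² = Σ (O − E)² / E
  tall red-fruited: (47 − 50)² / 50 = 0.1800
  tall yellow-fruited: (52 − 50)² / 50 = 0.0800
  dwarf red-fruited: (51 − 50)² / 50 = 0.0200
  dwarf yellow-fruited: (50 − 50)² / 50 = 0.0000
χ² = 0.1800 + 0.0800 + 0.0200 + 0.0000 = 0.280

0.280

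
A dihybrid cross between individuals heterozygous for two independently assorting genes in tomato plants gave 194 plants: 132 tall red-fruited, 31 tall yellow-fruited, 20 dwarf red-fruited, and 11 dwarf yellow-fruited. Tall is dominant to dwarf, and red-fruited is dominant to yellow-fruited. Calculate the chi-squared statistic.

A dihybrid F₂ with independent assortment and complete dominance at both loci gives a 9:3:3:1 phenotypic ratio.
Under the 9:3:3:1 hypothesis (Σ ratio = 16, N = 194):
  tall red-fruited: 194 × 9/16 = 109.125
  tall yellow-fruited: 194 × 3/16 = 36.375
  dwarf red-fruited: 194 × 3/16 = 36.375
  dwarf yellow-fruited: 194 × 1/16 = 12.125
χ² = Σ (O − E)² / E
  tall red-fruited: (132 − 109.125)² / 109.125 = 4.7951
  tall yellow-fruited: (31 − 36.375)² / 36.375 = 0.7942
  dwarf red-fruited: (20 − 36.375)² / 36.375 = 7.3716
  dwarf yellow-fruited: (11 − 12.125)² / 12.125 = 0.1044
χ² = 4.7951 + 0.7942 + 7.3716 + 0.1044 = 13.0653 ≈ 13.065

13.065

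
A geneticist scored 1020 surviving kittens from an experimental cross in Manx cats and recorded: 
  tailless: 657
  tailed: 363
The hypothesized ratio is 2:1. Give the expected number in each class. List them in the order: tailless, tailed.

Under the 2:1 hypothesis (Σ ratio = 3, N = 1020):
  tailless: 1020 × 2/3 = 680
  tailed: 1020 × 1/3 = 340

680, 340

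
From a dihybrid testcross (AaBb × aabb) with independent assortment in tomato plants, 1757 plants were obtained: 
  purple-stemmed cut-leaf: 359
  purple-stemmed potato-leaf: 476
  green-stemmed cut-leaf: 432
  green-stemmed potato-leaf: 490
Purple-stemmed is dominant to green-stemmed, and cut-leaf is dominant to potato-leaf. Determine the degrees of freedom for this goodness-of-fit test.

3

A dihybrid testcross with independent assortment gives a 1:1:1:1 ratio.
A goodness-of-fit test with 4 phenotype classes has df = 4 − 1 = 3.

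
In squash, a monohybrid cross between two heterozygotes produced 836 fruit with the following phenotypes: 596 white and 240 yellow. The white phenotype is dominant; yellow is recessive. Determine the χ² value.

For a monohybrid cross between heterozygotes with complete dominance, the expected phenotypic ratio is 3:1.
Under the 3:1 hypothesis (Σ ratio = 4, N = 836):
  white: 836 × 3/4 = 627
  yellow: 836 × 1/4 = 209
χ² = Σ (O − E)² / E
  white: (596 − 627)² / 627 = 1.5327
  yellow: (240 − 209)² / 209 = 4.5981
χ² = 1.5327 + 4.5981 = 6.1308 ≈ 6.131

6.131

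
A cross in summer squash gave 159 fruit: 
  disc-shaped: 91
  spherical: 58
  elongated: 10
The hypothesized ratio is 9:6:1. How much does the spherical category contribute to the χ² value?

Under the 9:6:1 hypothesis (Σ ratio = 16, N = 159):
  disc-shaped: 159 × 9/16 = 89.4375
  spherical: 159 × 6/16 = 59.625
  elongated: 159 × 1/16 = 9.9375
Contribution of spherical: (58 − 59.625)² / 59.625 = 0.0443

0.044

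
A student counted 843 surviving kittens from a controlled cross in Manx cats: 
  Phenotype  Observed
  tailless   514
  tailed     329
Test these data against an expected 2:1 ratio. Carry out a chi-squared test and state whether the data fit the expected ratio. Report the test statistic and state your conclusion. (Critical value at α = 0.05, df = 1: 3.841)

12.299; not consistent

Under the 2:1 hypothesis (Σ ratio = 3, N = 843):
  tailless: 843 × 2/3 = 562
  tailed: 843 × 1/3 = 281
χ² = Σ (O − E)² / E
  tailless: (514 − 562)² / 562 = 4.0996
  tailed: (329 − 281)² / 281 = 8.1993
χ² = 4.0996 + 8.1993 = 12.2989 ≈ 12.299
Degrees of freedom = 2 − 1 = 1; critical value at α = 0.05 is 3.841.
Since 12.299 > 3.841, we reject the null hypothesis — the data do not fit the 2:1 ratio.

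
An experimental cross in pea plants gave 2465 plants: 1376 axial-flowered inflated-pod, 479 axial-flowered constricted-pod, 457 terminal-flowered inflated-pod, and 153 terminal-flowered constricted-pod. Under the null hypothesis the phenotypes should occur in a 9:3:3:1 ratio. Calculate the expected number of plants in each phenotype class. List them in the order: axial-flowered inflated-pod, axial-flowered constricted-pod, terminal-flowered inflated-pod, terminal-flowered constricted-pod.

1386.5625, 462.1875, 462.1875, 154.0625

The 9:3:3:1 ratio has 16 parts, so with N = 2465 the expected counts are:
  axial-flowered inflated-pod: 2465 × 9/16 = 1386.5625
  axial-flowered constricted-pod: 2465 × 3/16 = 462.1875
  terminal-flowered inflated-pod: 2465 × 3/16 = 462.1875
  terminal-flowered constricted-pod: 2465 × 1/16 = 154.0625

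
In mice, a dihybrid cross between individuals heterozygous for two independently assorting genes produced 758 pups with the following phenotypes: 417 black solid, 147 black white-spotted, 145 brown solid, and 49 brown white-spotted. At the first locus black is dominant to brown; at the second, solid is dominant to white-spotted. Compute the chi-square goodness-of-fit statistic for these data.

0.487

A dihybrid F₂ with independent assortment and complete dominance at both loci gives a 9:3:3:1 phenotypic ratio.
Under the 9:3:3:1 hypothesis (Σ ratio = 16, N = 758):
  black solid: 758 × 9/16 = 426.375
  black white-spotted: 758 × 3/16 = 142.125
  brown solid: 758 × 3/16 = 142.125
  brown white-spotted: 758 × 1/16 = 47.375
χ² = Σ (O − E)² / E
  black solid: (417 − 426.375)² / 426.375 = 0.2061
  black white-spotted: (147 − 142.125)² / 142.125 = 0.1672
  brown solid: (145 − 142.125)² / 142.125 = 0.0582
  brown white-spotted: (49 − 47.375)² / 47.375 = 0.0557
χ² = 0.2061 + 0.1672 + 0.0582 + 0.0557 = 0.4872 ≈ 0.487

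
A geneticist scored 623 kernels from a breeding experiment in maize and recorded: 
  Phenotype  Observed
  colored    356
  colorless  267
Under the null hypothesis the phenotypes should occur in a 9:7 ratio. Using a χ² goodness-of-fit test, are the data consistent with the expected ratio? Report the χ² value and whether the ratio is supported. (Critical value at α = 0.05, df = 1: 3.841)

Expected counts for N = 623 under a 9:7 ratio (total parts = 16):
  colored: 623 × 9/16 = 350.4375
  colorless: 623 × 7/16 = 272.5625
χ² = Σ (O − E)² / E
  colored: (356 − 350.4375)² / 350.4375 = 0.0883
  colorless: (267 − 272.5625)² / 272.5625 = 0.1135
χ² = 0.0883 + 0.1135 = 0.2018 ≈ 0.202
Degrees of freedom = 2 − 1 = 1; critical value at α = 0.05 is 3.841.
Since 0.202 < 3.841, we fail to reject the null hypothesis — the data are consistent with the 9:7 ratio.

0.202; consistent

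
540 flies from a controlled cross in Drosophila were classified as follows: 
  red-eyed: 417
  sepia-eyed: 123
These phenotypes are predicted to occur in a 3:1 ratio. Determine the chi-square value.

Under the 3:1 hypothesis (Σ ratio = 4, N = 540):
  red-eyed: 540 × 3/4 = 405
  sepia-eyed: 540 × 1/4 = 135
χ² = Σ (O − E)² / E
  red-eyed: (417 − 405)² / 405 = 0.3556
  sepia-eyed: (123 − 135)² / 135 = 1.0667
χ² = 0.3556 + 1.0667 = 1.4223 ≈ 1.422

1.422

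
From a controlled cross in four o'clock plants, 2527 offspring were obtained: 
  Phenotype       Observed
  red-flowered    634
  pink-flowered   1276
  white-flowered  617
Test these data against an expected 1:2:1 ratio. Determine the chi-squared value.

Expected counts for N = 2527 under a 1:2:1 ratio (total parts = 4):
  red-flowered: 2527 × 1/4 = 631.75
  pink-flowered: 2527 × 2/4 = 1263.5
  white-flowered: 2527 × 1/4 = 631.75
χ² = Σ (O − E)² / E
  red-flowered: (634 − 631.75)² / 631.75 = 0.0080
  pink-flowered: (1276 − 1263.5)² / 1263.5 = 0.1237
  white-flowered: (617 − 631.75)² / 631.75 = 0.3444
χ² = 0.0080 + 0.1237 + 0.3444 = 0.4761 ≈ 0.476

0.476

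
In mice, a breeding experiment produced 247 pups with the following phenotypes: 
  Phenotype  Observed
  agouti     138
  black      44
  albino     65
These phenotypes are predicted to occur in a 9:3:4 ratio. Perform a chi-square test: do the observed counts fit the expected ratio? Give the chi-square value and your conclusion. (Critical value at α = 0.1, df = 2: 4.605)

Expected counts for N = 247 under a 9:3:4 ratio (total parts = 16):
  agouti: 247 × 9/16 = 138.9375
  black: 247 × 3/16 = 46.3125
  albino: 247 × 4/16 = 61.75
χ² = Σ (O − E)² / E
  agouti: (138 − 138.9375)² / 138.9375 = 0.0063
  black: (44 − 46.3125)² / 46.3125 = 0.1155
  albino: (65 − 61.75)² / 61.75 = 0.1711
χ² = 0.0063 + 0.1155 + 0.1711 = 0.2929 ≈ 0.293
Degrees of freedom = 3 − 1 = 2; critical value at α = 0.1 is 4.605.
Since 0.293 < 4.605, we fail to reject the null hypothesis — the data are consistent with the 9:3:4 ratio.

0.293; consistent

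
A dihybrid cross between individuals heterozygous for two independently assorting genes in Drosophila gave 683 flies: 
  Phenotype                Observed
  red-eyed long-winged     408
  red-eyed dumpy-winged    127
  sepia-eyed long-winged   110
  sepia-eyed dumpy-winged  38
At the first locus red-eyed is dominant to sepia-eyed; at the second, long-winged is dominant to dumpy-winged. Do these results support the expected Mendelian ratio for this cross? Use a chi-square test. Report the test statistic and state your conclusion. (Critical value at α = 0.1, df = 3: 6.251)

4.547; consistent

A dihybrid F₂ with independent assortment and complete dominance at both loci gives a 9:3:3:1 phenotypic ratio.
The 9:3:3:1 ratio has 16 parts, so with N = 683 the expected counts are:
  red-eyed long-winged: 683 × 9/16 = 384.1875
  red-eyed dumpy-winged: 683 × 3/16 = 128.0625
  sepia-eyed long-winged: 683 × 3/16 = 128.0625
  sepia-eyed dumpy-winged: 683 × 1/16 = 42.6875
χ² = Σ (O − E)² / E
  red-eyed long-winged: (408 − 384.1875)² / 384.1875 = 1.4759
  red-eyed dumpy-winged: (127 − 128.0625)² / 128.0625 = 0.0088
  sepia-eyed long-winged: (110 − 128.0625)² / 128.0625 = 2.5476
  sepia-eyed dumpy-winged: (38 − 42.6875)² / 42.6875 = 0.5147
χ² = 1.4759 + 0.0088 + 2.5476 + 0.5147 = 4.547
Degrees of freedom = 4 − 1 = 3; critical value at α = 0.1 is 6.251.
Since 4.547 < 6.251, we fail to reject the null hypothesis — the data are consistent with the 9:3:3:1 ratio.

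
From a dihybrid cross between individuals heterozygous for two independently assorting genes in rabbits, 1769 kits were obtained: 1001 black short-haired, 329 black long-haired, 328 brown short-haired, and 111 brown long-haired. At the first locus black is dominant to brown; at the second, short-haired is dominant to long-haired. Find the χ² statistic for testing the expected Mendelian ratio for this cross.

A dihybrid F₂ with independent assortment and complete dominance at both loci gives a 9:3:3:1 phenotypic ratio.
Expected counts for N = 1769 under a 9:3:3:1 ratio (total parts = 16):
  black short-haired: 1769 × 9/16 = 995.0625
  black long-haired: 1769 × 3/16 = 331.6875
  brown short-haired: 1769 × 3/16 = 331.6875
  brown long-haired: 1769 × 1/16 = 110.5625
χ² = Σ (O − E)² / E
  black short-haired: (1001 − 995.0625)² / 995.0625 = 0.0354
  black long-haired: (329 − 331.6875)² / 331.6875 = 0.0218
  brown short-haired: (328 − 331.6875)² / 331.6875 = 0.0410
  brown long-haired: (111 − 110.5625)² / 110.5625 = 0.0017
χ² = 0.0354 + 0.0218 + 0.0410 + 0.0017 = 0.0999 ≈ 0.100

0.100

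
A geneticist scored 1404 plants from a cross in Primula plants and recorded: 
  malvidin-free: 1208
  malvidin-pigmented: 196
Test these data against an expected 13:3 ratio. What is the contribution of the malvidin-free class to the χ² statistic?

Under the 13:3 hypothesis (Σ ratio = 16, N = 1404):
  malvidin-free: 1404 × 13/16 = 1140.75
  malvidin-pigmented: 1404 × 3/16 = 263.25
Contribution of malvidin-free: (1208 − 1140.75)² / 1140.75 = 3.9646

3.965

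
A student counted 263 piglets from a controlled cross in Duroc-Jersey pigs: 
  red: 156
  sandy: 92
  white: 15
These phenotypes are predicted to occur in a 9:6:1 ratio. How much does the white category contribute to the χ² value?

The 9:6:1 ratio has 16 parts, so with N = 263 the expected counts are:
  red: 263 × 9/16 = 147.9375
  sandy: 263 × 6/16 = 98.625
  white: 263 × 1/16 = 16.4375
Contribution of white: (15 − 16.4375)² / 16.4375 = 0.1257

0.126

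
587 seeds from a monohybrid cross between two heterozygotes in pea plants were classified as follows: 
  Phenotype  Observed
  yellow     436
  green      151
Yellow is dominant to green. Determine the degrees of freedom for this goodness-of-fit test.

For a monohybrid cross between heterozygotes with complete dominance, the expected phenotypic ratio is 3:1.
A goodness-of-fit test with 2 phenotype classes has df = 2 − 1 = 1.

1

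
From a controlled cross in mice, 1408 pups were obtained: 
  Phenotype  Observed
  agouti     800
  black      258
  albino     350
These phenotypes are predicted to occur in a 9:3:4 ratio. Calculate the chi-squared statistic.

The 9:3:4 ratio has 16 parts, so with N = 1408 the expected counts are:
  agouti: 1408 × 9/16 = 792
  black: 1408 × 3/16 = 264
  albino: 1408 × 4/16 = 352
χ² = Σ (O − E)² / E
  agouti: (800 − 792)² / 792 = 0.0808
  black: (258 − 264)² / 264 = 0.1364
  albino: (350 − 352)² / 352 = 0.0114
χ² = 0.0808 + 0.1364 + 0.0114 = 0.2286 ≈ 0.229

0.229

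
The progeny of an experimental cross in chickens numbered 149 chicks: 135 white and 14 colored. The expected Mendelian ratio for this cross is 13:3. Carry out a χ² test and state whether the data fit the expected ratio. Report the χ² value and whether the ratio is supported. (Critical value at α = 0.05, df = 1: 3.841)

8.558; not consistent

Total ratio parts = 16. Expected numbers out of 149:
  white: 149 × 13/16 = 121.0625
  colored: 149 × 3/16 = 27.9375
χ² = Σ (O − E)² / E
  white: (135 − 121.0625)² / 121.0625 = 1.6046
  colored: (14 − 27.9375)² / 27.9375 = 6.9532
χ² = 1.6046 + 6.9532 = 8.5578 ≈ 8.558
Degrees of freedom = 2 − 1 = 1; critical value at α = 0.05 is 3.841.
Since 8.558 > 3.841, we reject the null hypothesis — the data do not fit the 13:3 ratio.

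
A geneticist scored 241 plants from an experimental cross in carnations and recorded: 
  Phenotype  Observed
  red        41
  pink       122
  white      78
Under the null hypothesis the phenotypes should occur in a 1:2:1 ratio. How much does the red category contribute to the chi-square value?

6.150

Total ratio parts = 4. Expected numbers out of 241:
  red: 241 × 1/4 = 60.25
  pink: 241 × 2/4 = 120.5
  white: 241 × 1/4 = 60.25
Contribution of red: (41 − 60.25)² / 60.25 = 6.1504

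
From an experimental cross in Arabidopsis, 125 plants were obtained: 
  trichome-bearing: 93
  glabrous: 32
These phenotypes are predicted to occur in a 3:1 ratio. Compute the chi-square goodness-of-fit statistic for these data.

Expected counts for N = 125 under a 3:1 ratio (total parts = 4):
  trichome-bearing: 125 × 3/4 = 93.75
  glabrous: 125 × 1/4 = 31.25
χ² = Σ (O − E)² / E
  trichome-bearing: (93 − 93.75)² / 93.75 = 0.0060
  glabrous: (32 − 31.25)² / 31.25 = 0.0180
χ² = 0.0060 + 0.0180 = 0.024

0.024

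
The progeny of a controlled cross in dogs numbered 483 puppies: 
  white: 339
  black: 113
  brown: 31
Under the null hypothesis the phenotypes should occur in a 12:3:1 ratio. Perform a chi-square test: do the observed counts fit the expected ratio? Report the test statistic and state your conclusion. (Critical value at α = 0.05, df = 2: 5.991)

Total ratio parts = 16. Expected numbers out of 483:
  white: 483 × 12/16 = 362.25
  black: 483 × 3/16 = 90.5625
  brown: 483 × 1/16 = 30.1875
χ² = Σ (O − E)² / E
  white: (339 − 362.25)² / 362.25 = 1.4922
  black: (113 − 90.5625)² / 90.5625 = 5.5590
  brown: (31 − 30.1875)² / 30.1875 = 0.0219
χ² = 1.4922 + 5.5590 + 0.0219 = 7.0731 ≈ 7.073
Degrees of freedom = 3 − 1 = 2; critical value at α = 0.05 is 5.991.
Since 7.073 > 5.991, we reject the null hypothesis — the data do not fit the 12:3:1 ratio.

7.073; not consistent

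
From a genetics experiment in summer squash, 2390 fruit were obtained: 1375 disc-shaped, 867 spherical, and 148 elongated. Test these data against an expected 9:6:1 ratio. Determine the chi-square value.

The 9:6:1 ratio has 16 parts, so with N = 2390 the expected counts are:
  disc-shaped: 2390 × 9/16 = 1344.375
  spherical: 2390 × 6/16 = 896.25
  elongated: 2390 × 1/16 = 149.375
χ² = Σ (O − E)² / E
  disc-shaped: (1375 − 1344.375)² / 1344.375 = 0.6976
  spherical: (867 − 896.25)² / 896.25 = 0.9546
  elongated: (148 − 149.375)² / 149.375 = 0.0127
χ² = 0.6976 + 0.9546 + 0.0127 = 1.6649 ≈ 1.665

1.665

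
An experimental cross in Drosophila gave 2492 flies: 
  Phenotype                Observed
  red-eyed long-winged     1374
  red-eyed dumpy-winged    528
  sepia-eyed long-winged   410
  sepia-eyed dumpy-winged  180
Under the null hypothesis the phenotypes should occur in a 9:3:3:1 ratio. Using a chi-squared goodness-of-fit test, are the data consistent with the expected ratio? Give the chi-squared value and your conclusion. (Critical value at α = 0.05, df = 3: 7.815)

19.238; not consistent

Under the 9:3:3:1 hypothesis (Σ ratio = 16, N = 2492):
  red-eyed long-winged: 2492 × 9/16 = 1401.75
  red-eyed dumpy-winged: 2492 × 3/16 = 467.25
  sepia-eyed long-winged: 2492 × 3/16 = 467.25
  sepia-eyed dumpy-winged: 2492 × 1/16 = 155.75
χ² = Σ (O − E)² / E
  red-eyed long-winged: (1374 − 1401.75)² / 1401.75 = 0.5494
  red-eyed dumpy-winged: (528 − 467.25)² / 467.25 = 7.8985
  sepia-eyed long-winged: (410 − 467.25)² / 467.25 = 7.0146
  sepia-eyed dumpy-winged: (180 − 155.75)² / 155.75 = 3.7757
χ² = 0.5494 + 7.8985 + 7.0146 + 3.7757 = 19.2382 ≈ 19.238
Degrees of freedom = 4 − 1 = 3; critical value at α = 0.05 is 7.815.
Since 19.238 > 7.815, we reject the null hypothesis — the data do not fit the 9:3:3:1 ratio.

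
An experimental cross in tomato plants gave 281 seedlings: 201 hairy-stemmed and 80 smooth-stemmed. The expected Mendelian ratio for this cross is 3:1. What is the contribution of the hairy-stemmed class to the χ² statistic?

The 3:1 ratio has 4 parts, so with N = 281 the expected counts are:
  hairy-stemmed: 281 × 3/4 = 210.75
  smooth-stemmed: 281 × 1/4 = 70.25
Contribution of hairy-stemmed: (201 − 210.75)² / 210.75 = 0.4511

0.451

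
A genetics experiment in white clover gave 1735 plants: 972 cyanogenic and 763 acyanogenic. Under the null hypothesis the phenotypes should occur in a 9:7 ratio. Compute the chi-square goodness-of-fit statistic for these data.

0.036

Total ratio parts = 16. Expected numbers out of 1735:
  cyanogenic: 1735 × 9/16 = 975.9375
  acyanogenic: 1735 × 7/16 = 759.0625
χ² = Σ (O − E)² / E
  cyanogenic: (972 − 975.9375)² / 975.9375 = 0.0159
  acyanogenic: (763 − 759.0625)² / 759.0625 = 0.0204
χ² = 0.0159 + 0.0204 = 0.0363 ≈ 0.036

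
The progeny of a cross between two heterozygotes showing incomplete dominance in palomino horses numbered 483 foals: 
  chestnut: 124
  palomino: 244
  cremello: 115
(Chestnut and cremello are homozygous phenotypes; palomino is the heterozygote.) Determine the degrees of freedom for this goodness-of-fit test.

With incomplete dominance, a heterozygote × heterozygote cross gives a 1:2:1 phenotypic ratio.
A goodness-of-fit test with 3 phenotype classes has df = 3 − 1 = 2.

2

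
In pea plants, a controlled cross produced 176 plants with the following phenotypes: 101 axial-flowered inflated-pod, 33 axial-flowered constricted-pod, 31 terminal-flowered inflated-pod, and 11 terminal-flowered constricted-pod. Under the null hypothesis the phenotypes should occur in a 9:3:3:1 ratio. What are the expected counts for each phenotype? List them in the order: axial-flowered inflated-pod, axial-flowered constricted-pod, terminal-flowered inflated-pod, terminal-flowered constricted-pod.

Under the 9:3:3:1 hypothesis (Σ ratio = 16, N = 176):
  axial-flowered inflated-pod: 176 × 9/16 = 99
  axial-flowered constricted-pod: 176 × 3/16 = 33
  terminal-flowered inflated-pod: 176 × 3/16 = 33
  terminal-flowered constricted-pod: 176 × 1/16 = 11

99, 33, 33, 11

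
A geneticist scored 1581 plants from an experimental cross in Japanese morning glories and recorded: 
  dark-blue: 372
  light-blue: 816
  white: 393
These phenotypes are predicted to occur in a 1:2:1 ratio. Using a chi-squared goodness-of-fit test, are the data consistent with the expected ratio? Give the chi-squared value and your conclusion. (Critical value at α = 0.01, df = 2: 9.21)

2.203; consistent

Total ratio parts = 4. Expected numbers out of 1581:
  dark-blue: 1581 × 1/4 = 395.25
  light-blue: 1581 × 2/4 = 790.5
  white: 1581 × 1/4 = 395.25
χ² = Σ (O − E)² / E
  dark-blue: (372 − 395.25)² / 395.25 = 1.3676
  light-blue: (816 − 790.5)² / 790.5 = 0.8226
  white: (393 − 395.25)² / 395.25 = 0.0128
χ² = 1.3676 + 0.8226 + 0.0128 = 2.203
Degrees of freedom = 3 − 1 = 2; critical value at α = 0.01 is 9.21.
Since 2.203 < 9.21, we fail to reject the null hypothesis — the data are consistent with the 1:2:1 ratio.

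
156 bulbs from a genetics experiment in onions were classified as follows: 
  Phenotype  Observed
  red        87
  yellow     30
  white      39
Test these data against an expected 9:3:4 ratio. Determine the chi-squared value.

Total ratio parts = 16. Expected numbers out of 156:
  red: 156 × 9/16 = 87.75
  yellow: 156 × 3/16 = 29.25
  white: 156 × 4/16 = 39
χ² = Σ (O − E)² / E
  red: (87 − 87.75)² / 87.75 = 0.0064
  yellow: (30 − 29.25)² / 29.25 = 0.0192
  white: (39 − 39)² / 39 = 0.0000
χ² = 0.0064 + 0.0192 + 0.0000 = 0.0256 ≈ 0.026

0.026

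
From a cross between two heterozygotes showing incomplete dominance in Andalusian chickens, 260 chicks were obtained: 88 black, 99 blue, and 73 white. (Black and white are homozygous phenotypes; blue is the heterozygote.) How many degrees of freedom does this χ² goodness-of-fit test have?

With incomplete dominance, a heterozygote × heterozygote cross gives a 1:2:1 phenotypic ratio.
A goodness-of-fit test with 3 phenotype classes has df = 3 − 1 = 2.

2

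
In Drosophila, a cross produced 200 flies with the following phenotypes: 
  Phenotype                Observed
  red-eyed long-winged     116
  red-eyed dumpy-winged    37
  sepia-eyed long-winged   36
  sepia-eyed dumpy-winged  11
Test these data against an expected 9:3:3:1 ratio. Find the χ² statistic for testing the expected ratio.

Total ratio parts = 16. Expected numbers out of 200:
  red-eyed long-winged: 200 × 9/16 = 112.5
  red-eyed dumpy-winged: 200 × 3/16 = 37.5
  sepia-eyed long-winged: 200 × 3/16 = 37.5
  sepia-eyed dumpy-winged: 200 × 1/16 = 12.5
χ² = Σ (O − E)² / E
  red-eyed long-winged: (116 − 112.5)² / 112.5 = 0.1089
  red-eyed dumpy-winged: (37 − 37.5)² / 37.5 = 0.0067
  sepia-eyed long-winged: (36 − 37.5)² / 37.5 = 0.0600
  sepia-eyed dumpy-winged: (11 − 12.5)² / 12.5 = 0.1800
χ² = 0.1089 + 0.0067 + 0.0600 + 0.1800 = 0.3556 ≈ 0.356

0.356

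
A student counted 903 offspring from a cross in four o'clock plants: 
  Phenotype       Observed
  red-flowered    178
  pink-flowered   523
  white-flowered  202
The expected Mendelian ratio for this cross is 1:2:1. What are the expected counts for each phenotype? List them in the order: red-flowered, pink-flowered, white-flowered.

Under the 1:2:1 hypothesis (Σ ratio = 4, N = 903):
  red-flowered: 903 × 1/4 = 225.75
  pink-flowered: 903 × 2/4 = 451.5
  white-flowered: 903 × 1/4 = 225.75

225.75, 451.5, 225.75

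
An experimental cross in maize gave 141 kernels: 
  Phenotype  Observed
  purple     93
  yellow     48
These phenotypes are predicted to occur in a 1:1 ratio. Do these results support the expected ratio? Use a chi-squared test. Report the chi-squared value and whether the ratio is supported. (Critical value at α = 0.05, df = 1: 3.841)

The 1:1 ratio has 2 parts, so with N = 141 the expected counts are:
  purple: 141 × 1/2 = 70.5
  yellow: 141 × 1/2 = 70.5
χ² = Σ (O − E)² / E
  purple: (93 − 70.5)² / 70.5 = 7.1809
  yellow: (48 − 70.5)² / 70.5 = 7.1809
χ² = 7.1809 + 7.1809 = 14.3618 ≈ 14.362
Degrees of freedom = 2 − 1 = 1; critical value at α = 0.05 is 3.841.
Since 14.362 > 3.841, we reject the null hypothesis — the data do not fit the 1:1 ratio.

14.362; not consistent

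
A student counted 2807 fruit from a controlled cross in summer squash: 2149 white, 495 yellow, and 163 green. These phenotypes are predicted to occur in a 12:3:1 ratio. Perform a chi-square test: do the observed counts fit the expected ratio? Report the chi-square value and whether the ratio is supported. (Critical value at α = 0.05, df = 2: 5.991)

3.654; consistent

Under the 12:3:1 hypothesis (Σ ratio = 16, N = 2807):
  white: 2807 × 12/16 = 2105.25
  yellow: 2807 × 3/16 = 526.3125
  green: 2807 × 1/16 = 175.4375
χ² = Σ (O − E)² / E
  white: (2149 − 2105.25)² / 2105.25 = 0.9092
  yellow: (495 − 526.3125)² / 526.3125 = 1.8629
  green: (163 − 175.4375)² / 175.4375 = 0.8817
χ² = 0.9092 + 1.8629 + 0.8817 = 3.6538 ≈ 3.654
Degrees of freedom = 3 − 1 = 2; critical value at α = 0.05 is 5.991.
Since 3.654 < 5.991, we fail to reject the null hypothesis — the data are consistent with the 12:3:1 ratio.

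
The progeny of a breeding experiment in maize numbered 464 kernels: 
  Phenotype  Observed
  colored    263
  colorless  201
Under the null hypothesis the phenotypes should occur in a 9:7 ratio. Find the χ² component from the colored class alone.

0.015

Expected counts for N = 464 under a 9:7 ratio (total parts = 16):
  colored: 464 × 9/16 = 261
  colorless: 464 × 7/16 = 203
Contribution of colored: (263 − 261)² / 261 = 0.0153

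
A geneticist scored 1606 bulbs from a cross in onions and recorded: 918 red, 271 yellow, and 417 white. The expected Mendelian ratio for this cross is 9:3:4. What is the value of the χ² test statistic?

3.849

The 9:3:4 ratio has 16 parts, so with N = 1606 the expected counts are:
  red: 1606 × 9/16 = 903.375
  yellow: 1606 × 3/16 = 301.125
  white: 1606 × 4/16 = 401.5
χ² = Σ (O − E)² / E
  red: (918 − 903.375)² / 903.375 = 0.2368
  yellow: (271 − 301.125)² / 301.125 = 3.0138
  white: (417 − 401.5)² / 401.5 = 0.5984
χ² = 0.2368 + 3.0138 + 0.5984 = 3.849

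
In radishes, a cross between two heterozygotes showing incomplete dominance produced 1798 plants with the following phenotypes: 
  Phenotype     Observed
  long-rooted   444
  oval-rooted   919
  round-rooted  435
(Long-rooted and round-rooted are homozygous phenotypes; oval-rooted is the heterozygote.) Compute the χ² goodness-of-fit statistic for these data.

0.980

With incomplete dominance, a heterozygote × heterozygote cross gives a 1:2:1 phenotypic ratio.
Under the 1:2:1 hypothesis (Σ ratio = 4, N = 1798):
  long-rooted: 1798 × 1/4 = 449.5
  oval-rooted: 1798 × 2/4 = 899
  round-rooted: 1798 × 1/4 = 449.5
χ² = Σ (O − E)² / E
  long-rooted: (444 − 449.5)² / 449.5 = 0.0673
  oval-rooted: (919 − 899)² / 899 = 0.4449
  round-rooted: (435 − 449.5)² / 449.5 = 0.4677
χ² = 0.0673 + 0.4449 + 0.4677 = 0.9799 ≈ 0.980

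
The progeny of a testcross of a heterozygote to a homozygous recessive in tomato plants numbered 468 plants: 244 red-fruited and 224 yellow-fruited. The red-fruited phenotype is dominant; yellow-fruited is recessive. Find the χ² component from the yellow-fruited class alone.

A testcross of a heterozygote (Aa × aa) gives a 1:1 phenotypic ratio.
Expected counts for N = 468 under a 1:1 ratio (total parts = 2):
  red-fruited: 468 × 1/2 = 234
  yellow-fruited: 468 × 1/2 = 234
Contribution of yellow-fruited: (224 − 234)² / 234 = 0.4274

0.427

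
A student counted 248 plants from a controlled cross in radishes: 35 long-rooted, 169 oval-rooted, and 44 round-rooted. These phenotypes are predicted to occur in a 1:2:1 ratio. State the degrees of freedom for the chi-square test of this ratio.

2

A goodness-of-fit test with 3 phenotype classes has df = 3 − 1 = 2.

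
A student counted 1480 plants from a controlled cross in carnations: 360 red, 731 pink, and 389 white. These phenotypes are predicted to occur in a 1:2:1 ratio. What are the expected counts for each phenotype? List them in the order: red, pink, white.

Total ratio parts = 4. Expected numbers out of 1480:
  red: 1480 × 1/4 = 370
  pink: 1480 × 2/4 = 740
  white: 1480 × 1/4 = 370

370, 740, 370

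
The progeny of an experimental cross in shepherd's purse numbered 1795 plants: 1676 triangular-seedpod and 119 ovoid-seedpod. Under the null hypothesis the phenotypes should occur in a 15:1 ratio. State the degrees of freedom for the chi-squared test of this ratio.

1

A goodness-of-fit test with 2 phenotype classes has df = 2 − 1 = 1.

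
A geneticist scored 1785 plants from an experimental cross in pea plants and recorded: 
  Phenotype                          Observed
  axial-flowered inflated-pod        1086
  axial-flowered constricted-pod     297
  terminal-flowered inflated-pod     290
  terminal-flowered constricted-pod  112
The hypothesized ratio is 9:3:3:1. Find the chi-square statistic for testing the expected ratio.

16.899

Expected counts for N = 1785 under a 9:3:3:1 ratio (total parts = 16):
  axial-flowered inflated-pod: 1785 × 9/16 = 1004.0625
  axial-flowered constricted-pod: 1785 × 3/16 = 334.6875
  terminal-flowered inflated-pod: 1785 × 3/16 = 334.6875
  terminal-flowered constricted-pod: 1785 × 1/16 = 111.5625
χ² = Σ (O − E)² / E
  axial-flowered inflated-pod: (1086 − 1004.0625)² / 1004.0625 = 6.6866
  axial-flowered constricted-pod: (297 − 334.6875)² / 334.6875 = 4.2438
  terminal-flowered inflated-pod: (290 − 334.6875)² / 334.6875 = 5.9667
  terminal-flowered constricted-pod: (112 − 111.5625)² / 111.5625 = 0.0017
χ² = 6.6866 + 4.2438 + 5.9667 + 0.0017 = 16.8988 ≈ 16.899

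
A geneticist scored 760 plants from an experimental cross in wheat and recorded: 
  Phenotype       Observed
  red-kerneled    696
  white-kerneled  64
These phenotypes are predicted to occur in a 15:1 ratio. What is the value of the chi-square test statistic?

Under the 15:1 hypothesis (Σ ratio = 16, N = 760):
  red-kerneled: 760 × 15/16 = 712.5
  white-kerneled: 760 × 1/16 = 47.5
χ² = Σ (O − E)² / E
  red-kerneled: (696 − 712.5)² / 712.5 = 0.3821
  white-kerneled: (64 − 47.5)² / 47.5 = 5.7316
χ² = 0.3821 + 5.7316 = 6.1137 ≈ 6.114

6.114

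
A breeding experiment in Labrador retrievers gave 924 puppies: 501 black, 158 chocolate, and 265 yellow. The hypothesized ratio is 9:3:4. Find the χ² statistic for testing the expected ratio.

The 9:3:4 ratio has 16 parts, so with N = 924 the expected counts are:
  black: 924 × 9/16 = 519.75
  chocolate: 924 × 3/16 = 173.25
  yellow: 924 × 4/16 = 231
χ² = Σ (O − E)² / E
  black: (501 − 519.75)² / 519.75 = 0.6764
  chocolate: (158 − 173.25)² / 173.25 = 1.3424
  yellow: (265 − 231)² / 231 = 5.0043
χ² = 0.6764 + 1.3424 + 5.0043 = 7.0231 ≈ 7.023

7.023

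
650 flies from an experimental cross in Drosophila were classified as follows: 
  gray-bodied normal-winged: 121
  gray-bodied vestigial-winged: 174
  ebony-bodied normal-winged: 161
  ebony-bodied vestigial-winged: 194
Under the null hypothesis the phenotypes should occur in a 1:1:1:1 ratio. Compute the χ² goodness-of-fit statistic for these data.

Total ratio parts = 4. Expected numbers out of 650:
  gray-bodied normal-winged: 650 × 1/4 = 162.5
  gray-bodied vestigial-winged: 650 × 1/4 = 162.5
  ebony-bodied normal-winged: 650 × 1/4 = 162.5
  ebony-bodied vestigial-winged: 650 × 1/4 = 162.5
χ² = Σ (O − E)² / E
  gray-bodied normal-winged: (121 − 162.5)² / 162.5 = 10.5985
  gray-bodied vestigial-winged: (174 − 162.5)² / 162.5 = 0.8138
  ebony-bodied normal-winged: (161 − 162.5)² / 162.5 = 0.0138
  ebony-bodied vestigial-winged: (194 − 162.5)² / 162.5 = 6.1062
χ² = 10.5985 + 0.8138 + 0.0138 + 6.1062 = 17.5323 ≈ 17.532

17.532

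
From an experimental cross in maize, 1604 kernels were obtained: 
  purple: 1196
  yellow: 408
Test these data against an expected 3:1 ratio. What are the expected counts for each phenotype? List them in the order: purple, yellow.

Under the 3:1 hypothesis (Σ ratio = 4, N = 1604):
  purple: 1604 × 3/4 = 1203
  yellow: 1604 × 1/4 = 401

1203, 401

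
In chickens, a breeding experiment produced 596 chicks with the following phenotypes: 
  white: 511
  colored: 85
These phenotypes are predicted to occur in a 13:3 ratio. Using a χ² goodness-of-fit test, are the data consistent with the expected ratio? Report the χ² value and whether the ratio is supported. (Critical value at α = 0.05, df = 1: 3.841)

Under the 13:3 hypothesis (Σ ratio = 16, N = 596):
  white: 596 × 13/16 = 484.25
  colored: 596 × 3/16 = 111.75
χ² = Σ (O − E)² / E
  white: (511 − 484.25)² / 484.25 = 1.4777
  colored: (85 − 111.75)² / 111.75 = 6.4032
χ² = 1.4777 + 6.4032 = 7.8809 ≈ 7.881
Degrees of freedom = 2 − 1 = 1; critical value at α = 0.05 is 3.841.
Since 7.881 > 3.841, we reject the null hypothesis — the data do not fit the 13:3 ratio.

7.881; not consistent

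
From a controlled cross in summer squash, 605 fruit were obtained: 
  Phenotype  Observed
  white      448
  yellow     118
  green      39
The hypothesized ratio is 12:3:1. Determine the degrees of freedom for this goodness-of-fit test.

2

A goodness-of-fit test with 3 phenotype classes has df = 3 − 1 = 2.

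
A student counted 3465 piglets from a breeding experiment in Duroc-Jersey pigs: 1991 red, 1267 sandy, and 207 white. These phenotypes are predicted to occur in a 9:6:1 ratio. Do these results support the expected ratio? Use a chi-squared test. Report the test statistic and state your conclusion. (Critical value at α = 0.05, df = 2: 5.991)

Under the 9:6:1 hypothesis (Σ ratio = 16, N = 3465):
  red: 3465 × 9/16 = 1949.0625
  sandy: 3465 × 6/16 = 1299.375
  white: 3465 × 1/16 = 216.5625
χ² = Σ (O − E)² / E
  red: (1991 − 1949.0625)² / 1949.0625 = 0.9024
  sandy: (1267 − 1299.375)² / 1299.375 = 0.8066
  white: (207 − 216.5625)² / 216.5625 = 0.4222
χ² = 0.9024 + 0.8066 + 0.4222 = 2.1312 ≈ 2.131
Degrees of freedom = 3 − 1 = 2; critical value at α = 0.05 is 5.991.
Since 2.131 < 5.991, we fail to reject the null hypothesis — the data are consistent with the 9:6:1 ratio.

2.131; consistent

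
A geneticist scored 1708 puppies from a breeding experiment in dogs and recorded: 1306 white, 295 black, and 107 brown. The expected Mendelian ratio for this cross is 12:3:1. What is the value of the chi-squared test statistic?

Total ratio parts = 16. Expected numbers out of 1708:
  white: 1708 × 12/16 = 1281
  black: 1708 × 3/16 = 320.25
  brown: 1708 × 1/16 = 106.75
χ² = Σ (O − E)² / E
  white: (1306 − 1281)² / 1281 = 0.4879
  black: (295 − 320.25)² / 320.25 = 1.9908
  brown: (107 − 106.75)² / 106.75 = 0.0006
χ² = 0.4879 + 1.9908 + 0.0006 = 2.4793 ≈ 2.479

2.479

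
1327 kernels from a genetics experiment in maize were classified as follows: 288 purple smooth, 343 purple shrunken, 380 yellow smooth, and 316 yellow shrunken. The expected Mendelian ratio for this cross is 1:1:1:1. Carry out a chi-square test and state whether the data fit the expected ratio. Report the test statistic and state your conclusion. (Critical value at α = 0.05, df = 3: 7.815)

Total ratio parts = 4. Expected numbers out of 1327:
  purple smooth: 1327 × 1/4 = 331.75
  purple shrunken: 1327 × 1/4 = 331.75
  yellow smooth: 1327 × 1/4 = 331.75
  yellow shrunken: 1327 × 1/4 = 331.75
χ² = Σ (O − E)² / E
  purple smooth: (288 − 331.75)² / 331.75 = 5.7696
  purple shrunken: (343 − 331.75)² / 331.75 = 0.3815
  yellow smooth: (380 − 331.75)² / 331.75 = 7.0175
  yellow shrunken: (316 − 331.75)² / 331.75 = 0.7477
χ² = 5.7696 + 0.3815 + 7.0175 + 0.7477 = 13.9163 ≈ 13.916
Degrees of freedom = 4 − 1 = 3; critical value at α = 0.05 is 7.815.
Since 13.916 > 7.815, we reject the null hypothesis — the data do not fit the 1:1:1:1 ratio.

13.916; not consistent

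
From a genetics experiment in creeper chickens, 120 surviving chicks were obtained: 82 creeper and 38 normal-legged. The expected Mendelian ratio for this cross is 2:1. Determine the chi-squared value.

0.150

The 2:1 ratio has 3 parts, so with N = 120 the expected counts are:
  creeper: 120 × 2/3 = 80
  normal-legged: 120 × 1/3 = 40
χ² = Σ (O − E)² / E
  creeper: (82 − 80)² / 80 = 0.0500
  normal-legged: (38 − 40)² / 40 = 0.1000
χ² = 0.0500 + 0.1000 = 0.150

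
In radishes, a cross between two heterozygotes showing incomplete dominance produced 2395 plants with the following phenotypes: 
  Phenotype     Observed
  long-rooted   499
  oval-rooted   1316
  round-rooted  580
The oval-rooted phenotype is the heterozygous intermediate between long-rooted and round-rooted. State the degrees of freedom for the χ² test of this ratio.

With incomplete dominance, a heterozygote × heterozygote cross gives a 1:2:1 phenotypic ratio.
A goodness-of-fit test with 3 phenotype classes has df = 3 − 1 = 2.

2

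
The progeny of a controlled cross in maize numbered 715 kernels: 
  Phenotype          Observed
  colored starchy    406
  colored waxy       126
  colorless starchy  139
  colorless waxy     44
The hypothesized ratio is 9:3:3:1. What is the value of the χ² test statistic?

Under the 9:3:3:1 hypothesis (Σ ratio = 16, N = 715):
  colored starchy: 715 × 9/16 = 402.1875
  colored waxy: 715 × 3/16 = 134.0625
  colorless starchy: 715 × 3/16 = 134.0625
  colorless waxy: 715 × 1/16 = 44.6875
χ² = Σ (O − E)² / E
  colored starchy: (406 − 402.1875)² / 402.1875 = 0.0361
  colored waxy: (126 − 134.0625)² / 134.0625 = 0.4849
  colorless starchy: (139 − 134.0625)² / 134.0625 = 0.1818
  colorless waxy: (44 − 44.6875)² / 44.6875 = 0.0106
χ² = 0.0361 + 0.4849 + 0.1818 + 0.0106 = 0.7134 ≈ 0.713

0.713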